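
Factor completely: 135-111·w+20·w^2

(4·w-15)·(5·w-9)

Need a pair with product 20·135 = 2700 and sum -111: that's -36 and -75.
Split the middle term: 20·w^2-36·w - 75·w+135 = 4·w·(5·w-9) - 15·(5·w-9).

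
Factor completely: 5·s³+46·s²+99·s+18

Trying the rational-root candidates, s = -1/5 is a root, so (5·s+1) is a factor; dividing leaves s²+9·s+18.
The remaining quadratic factors as (s+3)(s+6).

(5·s+1)·(s+3)·(s+6)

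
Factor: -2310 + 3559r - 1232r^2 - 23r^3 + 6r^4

By the rational root theorem, r = -14 is a root, giving the factor (r + 14) and quotient 6r^3 - 107r^2 + 266r - 165.
Then r = 1 is a root, so (r - 1) is a factor; dividing leaves 6r^2 - 101r + 165.
The remaining quadratic factors as (6r - 11)(r - 15).

(6r - 11)(r + 14)(r - 1)(r - 15)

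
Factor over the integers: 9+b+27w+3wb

Group as (3wb+27w) + (b+9) = 3w(b+9) + (b+9).
Both groups share the factor (b+9).

(3w+1)(b+9)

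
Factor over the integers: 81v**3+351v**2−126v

9v(3v+14)(3v−1)

Pull out the common factor 9v, then factor the remaining trinomial.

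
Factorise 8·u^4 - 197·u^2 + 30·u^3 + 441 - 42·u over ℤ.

(2·u + 3)·(4·u - 7)·(u + 7)·(u - 3)

Trying the rational-root candidates, u = 7/4 is a root, so (4·u - 7) is a factor; dividing leaves 2·u^3 + 11·u^2 - 30·u - 63.
Then u = -7 is a root, giving the factor (u + 7) and quotient 2·u^2 - 3·u - 9.
The remaining quadratic factors as (u - 3)(2·u + 3).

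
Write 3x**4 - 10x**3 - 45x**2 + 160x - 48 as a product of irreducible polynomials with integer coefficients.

Trying the rational-root candidates, x = -4 is a root, so (x + 4) is a factor; dividing leaves 3x**3 - 22x**2 + 43x - 12.
Then x = 3 is a root, so (x - 3) divides it; the quotient is 3x**2 - 13x + 4.
The remaining quadratic factors as (x - 4)(3x - 1).

(3x - 1)(x + 4)(x - 3)(x - 4)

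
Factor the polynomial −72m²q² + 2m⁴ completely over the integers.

2m²(m + 6q)(m − 6q)

Pull out the common factor 2m²; m² − 36q² is a difference of squares.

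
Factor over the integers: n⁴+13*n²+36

(n²+4)*(n²+9)

Substitute u = n² to get a quadratic in u, then factor.
n²+4 is irreducible over ℤ (sum of squares).
n²+9 is irreducible over ℤ (sum of squares).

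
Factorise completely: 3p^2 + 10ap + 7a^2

Group: 7a(a + p) + 3p(a + p); both groups contain (a + p).

(7a + 3p)(a + p)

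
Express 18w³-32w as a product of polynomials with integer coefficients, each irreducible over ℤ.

Every term has a factor of 2w. Then 9w²-16 = (3w)² − (4)².

2w(3w+4)(3w-4)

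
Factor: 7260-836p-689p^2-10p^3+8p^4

By the rational root theorem, p = -6 is a root, so (p+6) divides it; the quotient is 8p^3-58p^2-341p+1210.
Continuing, p = 11/4 is a root, giving the factor (4p-11) and quotient 2p^2-9p-110.
The remaining quadratic factors as (2p+11)(p-10).

(2p+11)(4p-11)(p+6)(p-10)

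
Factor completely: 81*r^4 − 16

(3*r + 2)*(3*r − 2)*(9*r^2 + 4)

(3*r)⁴ − (2)⁴ = ((3*r)² − (2)²)((3*r)² + (2)²); the first factor splits again, the second (9*r^2 + 4) is irreducible.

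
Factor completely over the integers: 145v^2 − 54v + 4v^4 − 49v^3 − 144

Trying the rational-root candidates, v = −3/4 is a root, so (4v + 3) divides it; the quotient is v^3 − 13v^2 + 46v − 48.
Then v = 3 is a root, so (v − 3) divides it; the quotient is v^2 − 10v + 16.
The remaining quadratic factors as (v − 2)(v − 8).

(4v + 3)(v − 2)(v − 3)(v − 8)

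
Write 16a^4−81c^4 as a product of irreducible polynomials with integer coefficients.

Difference of squares twice: with A = 2a and B = 3c, A⁴ − B⁴ = (A² − B²)(A² + B²), and A² − B² factors again.

(2a+3c)(2a−3c)(4a^2+9c^2)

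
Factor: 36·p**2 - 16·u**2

Factor out 4, leaving 9·p**2 - 4·u**2, which is a difference of two squares.

4·(3·p + 2·u)·(3·p - 2·u)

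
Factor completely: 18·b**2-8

Pull out the common factor 2; 9·b**2-4 is a difference of squares.

2·(3·b+2)·(3·b-2)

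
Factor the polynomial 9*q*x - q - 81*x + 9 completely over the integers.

Group as (9*q*x - q) + (-81*x + 9) = q*(9*x - 1) - 9*(9*x - 1).
Both groups share the factor (9*x - 1).

(9*x - 1)*(q - 9)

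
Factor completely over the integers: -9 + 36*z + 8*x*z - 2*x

(2*x + 9)*(4*z - 1)

Group as (8*x*z - 2*x) + (36*z - 9) = 2*x*(4*z - 1) + 9*(4*z - 1).
Both groups share the factor (4*z - 1).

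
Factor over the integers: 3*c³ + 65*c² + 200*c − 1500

By the rational root theorem, c = 10/3 is a root, so (3*c − 10) divides it; the quotient is c² + 25*c + 150.
The remaining quadratic factors as (c + 15)(c + 10).

(3*c − 10)*(c + 10)*(c + 15)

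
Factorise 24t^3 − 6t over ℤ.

6t(2t + 1)(2t − 1)

Every term has a factor of 6t. Then 4t^2 − 1 = (2t)² − (1)².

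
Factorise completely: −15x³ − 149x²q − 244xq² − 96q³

−(5x + 3q)(3x + 4q)(x + 8q)

Group: x(−15x² − 29xq − 12q²) + 8q(−15x² − 29xq − 12q²); both groups contain (−15x² − 29xq − 12q²), so (x + 8q) is a factor with cofactor −15x² − 29xq − 12q².
The cofactor groups again: −15x² − 29xq − 12q² = −3x(5x + 3q) − 4q(5x + 3q); both groups contain (5x + 3q), giving −(3x + 4q)(5x + 3q).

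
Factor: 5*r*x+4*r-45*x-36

Group as (5*r*x+4*r) + (-45*x-36) = r*(5*x+4) - 9*(5*x+4).
Both groups share the factor (5*x+4).

(5*x+4)*(r-9)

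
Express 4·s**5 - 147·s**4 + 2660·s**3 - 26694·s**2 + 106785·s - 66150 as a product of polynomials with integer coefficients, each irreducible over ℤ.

(4·s - 3)·(s - 14)·(s - 7)·(s**2 - 15·s + 225)

Among the possible rational roots, s = 7 is a root, giving the factor (s - 7) and quotient 4·s**4 - 119·s**3 + 1827·s**2 - 13905·s + 9450.
Next, s = 3/4 is a root, giving the factor (4·s - 3) and quotient s**3 - 29·s**2 + 435·s - 3150.
Then s = 14 is a root, so (s - 14) is a factor; dividing leaves s**2 - 15·s + 225.
The quadratic s**2 - 15·s + 225 has discriminant -675 < 0 and is irreducible over ℤ.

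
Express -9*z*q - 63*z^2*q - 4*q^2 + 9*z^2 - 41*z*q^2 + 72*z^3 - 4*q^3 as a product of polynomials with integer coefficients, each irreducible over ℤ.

(3*z - 4*q)*(3*z + q)*(8*z + q + 1)

Group: 8*z*(9*z^2 - 9*z*q - 4*q^2) + (q + 1)*(9*z^2 - 9*z*q - 4*q^2); both groups contain (9*z^2 - 9*z*q - 4*q^2), so (8*z + q + 1) is a factor with cofactor 9*z^2 - 9*z*q - 4*q^2.
The cofactor groups again: 9*z^2 - 9*z*q - 4*q^2 = 3*z*(3*z - 4*q) + q*(3*z - 4*q); both groups contain (3*z - 4*q), giving (3*z + q)*(3*z - 4*q).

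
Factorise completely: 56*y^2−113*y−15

Need a pair with product 56·(−15) = −840 and sum −113: that's −120 and 7.
Split the middle term: 56*y^2−120*y + 7*y−15 = 8*y*(7*y−15) + (7*y−15).

(7*y−15)*(8*y+1)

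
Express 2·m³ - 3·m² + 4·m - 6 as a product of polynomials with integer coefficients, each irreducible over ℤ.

Group as (2·m³ + 4·m) + (-3·m² - 6) = 2·m·(m² + 2) - 3·(m² + 2).
Both groups share the factor (m² + 2).

(2·m - 3)·(m² + 2)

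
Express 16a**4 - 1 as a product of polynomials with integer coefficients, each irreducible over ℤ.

(2a + 1)(2a - 1)(4a**2 + 1)

Difference of squares twice: with A = 2a and B = 1, A⁴ − B⁴ = (A² − B²)(A² + B²), and A² − B² factors again.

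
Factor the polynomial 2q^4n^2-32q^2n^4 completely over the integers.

2n^2q^2(q-4n)(q+4n)

Pull out the common factor 2q^2n^2; q^2-16n^2 is a difference of squares.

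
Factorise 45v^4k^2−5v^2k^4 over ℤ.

5k^2v^2(3v−k)(3v+k)

Every term has a factor of 5v^2k^2. Then 9v^2−k^2 = (3v)² − (k)².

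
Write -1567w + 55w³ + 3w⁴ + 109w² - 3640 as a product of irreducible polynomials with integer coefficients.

Trying the rational-root candidates, w = 5 is a root, giving the factor (w - 5) and quotient 3w³ + 70w² + 459w + 728.
Next, w = -7/3 is a root, so (3w + 7) is a factor; dividing leaves w² + 21w + 104.
The remaining quadratic factors as (w + 8)(w + 13).

(3w + 7)(w + 13)(w + 8)(w - 5)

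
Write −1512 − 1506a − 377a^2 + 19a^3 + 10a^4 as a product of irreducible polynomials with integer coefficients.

(2a + 9)(5a + 12)(a + 2)(a − 7)

By the rational root theorem, a = −9/2 is a root, so (2a + 9) divides it; the quotient is 5a^3 − 13a^2 − 130a − 168.
Continuing, a = −2 is a root, giving the factor (a + 2) and quotient 5a^2 − 23a − 84.
The remaining quadratic factors as (5a + 12)(a − 7).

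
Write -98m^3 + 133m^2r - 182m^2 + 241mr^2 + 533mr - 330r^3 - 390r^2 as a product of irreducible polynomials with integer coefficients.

-(2m - 3r)(7m + 11r + 13)(7m - 10r)

Group: 2m(-49m^2 - 7mr - 91m + 110r^2 + 130r) - 3r(-49m^2 - 7mr - 91m + 110r^2 + 130r); both groups contain (-49m^2 - 7mr - 91m + 110r^2 + 130r), so (2m - 3r) is a factor with cofactor -49m^2 - 7mr - 91m + 110r^2 + 130r.
The cofactor groups again: -49m^2 - 7mr - 91m + 110r^2 + 130r = -7m(7m + 11r + 13) + 10r(7m + 11r + 13); both groups contain (7m + 11r + 13), giving -(7m - 10r)(7m + 11r + 13).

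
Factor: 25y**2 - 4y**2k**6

-y**2(2k**3 + 5)(2k**3 - 5)

Pull out the common factor y**2, leaving -4k**6 + 25.
Recognize a difference of squares with the parts 5 and 2k**3.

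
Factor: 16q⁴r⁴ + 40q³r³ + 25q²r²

q²r²(4qr + 5)²

Factor out q²r² first: what remains is 16q²r² + 40qr + 25.
Recognize a perfect-square trinomial with the parts 4qr and 5.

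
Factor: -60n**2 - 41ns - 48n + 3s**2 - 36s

Group: -15n(4n + 3s) + (s - 12)(4n + 3s); both groups contain (4n + 3s).

-(15n - s + 12)(4n + 3s)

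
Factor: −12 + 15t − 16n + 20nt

(4n + 3)(5t − 4)

Group as (20nt − 16n) + (15t − 12) = 4n(5t − 4) + 3(5t − 4).
Both groups share the factor (5t − 4).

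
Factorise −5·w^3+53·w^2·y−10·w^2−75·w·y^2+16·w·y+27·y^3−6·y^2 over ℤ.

−(5·w−3·y)·(w−9·y+2)·(w−y)

Group: w·(−5·w^2+8·w·y−3·y^2) + (−9·y+2)·(−5·w^2+8·w·y−3·y^2); both groups contain (−5·w^2+8·w·y−3·y^2), so (w−9·y+2) is a factor with cofactor −5·w^2+8·w·y−3·y^2.
The cofactor groups again: −5·w^2+8·w·y−3·y^2 = −w·(5·w−3·y) + y·(5·w−3·y); both groups contain (5·w−3·y), giving −(w−y)·(5·w−3·y).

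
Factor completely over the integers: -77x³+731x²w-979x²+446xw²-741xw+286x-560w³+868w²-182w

-(x-10w+13)(11x-7w)(7x+8w-2)

Group: x(-77x²-39xw+22x+56w²-14w) + (-10w+13)(-77x²-39xw+22x+56w²-14w); both groups contain (-77x²-39xw+22x+56w²-14w), so (x-10w+13) is a factor with cofactor -77x²-39xw+22x+56w²-14w.
The cofactor groups again: -77x²-39xw+22x+56w²-14w = -7x(11x-7w) + (-8w+2)(11x-7w); both groups contain (11x-7w), giving -(7x+8w-2)(11x-7w).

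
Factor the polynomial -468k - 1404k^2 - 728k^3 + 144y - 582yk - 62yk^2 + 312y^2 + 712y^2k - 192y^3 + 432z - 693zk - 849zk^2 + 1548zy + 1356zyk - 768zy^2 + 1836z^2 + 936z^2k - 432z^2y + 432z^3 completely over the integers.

Group: 12z(36z^2 - 60zy + 57zk + 144z - 24y^2 + 110yk + 48y - 104k^2 - 156k) + (8y + 7k + 3)(36z^2 - 60zy + 57zk + 144z - 24y^2 + 110yk + 48y - 104k^2 - 156k); both groups contain (36z^2 - 60zy + 57zk + 144z - 24y^2 + 110yk + 48y - 104k^2 - 156k), so (12z + 8y + 7k + 3) is a factor with cofactor 36z^2 - 60zy + 57zk + 144z - 24y^2 + 110yk + 48y - 104k^2 - 156k.
The cofactor groups again: 36z^2 - 60zy + 57zk + 144z - 24y^2 + 110yk + 48y - 104k^2 - 156k = 3z(12z + 4y - 13k) + (-6y + 8k + 12)(12z + 4y - 13k); both groups contain (12z + 4y - 13k), giving (3z - 6y + 8k + 12)(12z + 4y - 13k).

(12z + 4y - 13k)(12z + 8y + 7k + 3)(3z - 6y + 8k + 12)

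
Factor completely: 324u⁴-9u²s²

9u²(6u-s)(6u+s)

Pull out the common factor 9u²; 36u²-s² is a difference of squares.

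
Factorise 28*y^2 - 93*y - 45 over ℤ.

(4*y - 15)*(7*y + 3)

Need a pair with product 28·(-45) = -1260 and sum -93: that's 12 and -105.
Split the middle term: 28*y^2 + 12*y - 105*y - 45 = 4*y*(7*y + 3) - 15*(7*y + 3).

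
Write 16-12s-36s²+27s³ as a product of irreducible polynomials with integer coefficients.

Among the possible rational roots, s = -2/3 is a root, so (3s+2) is a factor; dividing leaves 9s²-18s+8.
The remaining quadratic factors as (3s-4)(3s-2).

(3s+2)(3s-2)(3s-4)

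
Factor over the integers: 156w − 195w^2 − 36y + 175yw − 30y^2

−(3y − 13w)(10y − 15w + 12)

Group: −3y(10y − 15w + 12) + 13w(10y − 15w + 12); both groups contain (10y − 15w + 12).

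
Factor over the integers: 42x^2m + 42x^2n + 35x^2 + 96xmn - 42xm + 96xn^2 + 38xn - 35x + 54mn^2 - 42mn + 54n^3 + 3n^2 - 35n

(6m + 6n + 5)(7x + 9n - 7)(x + n)

Group: 7x(6xm + 6xn + 5x + 6mn + 6n^2 + 5n) + (9n - 7)(6xm + 6xn + 5x + 6mn + 6n^2 + 5n); both groups contain (6xm + 6xn + 5x + 6mn + 6n^2 + 5n), so (7x + 9n - 7) is a factor with cofactor 6xm + 6xn + 5x + 6mn + 6n^2 + 5n.
The cofactor groups again: 6xm + 6xn + 5x + 6mn + 6n^2 + 5n = x(6m + 6n + 5) + n(6m + 6n + 5); both groups contain (6m + 6n + 5), giving (x + n)(6m + 6n + 5).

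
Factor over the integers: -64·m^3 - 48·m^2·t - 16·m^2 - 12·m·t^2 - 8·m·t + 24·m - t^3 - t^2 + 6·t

Group: 4·m·(-16·m^2 - 8·m·t - 4·m - t^2 - t + 6) + t·(-16·m^2 - 8·m·t - 4·m - t^2 - t + 6); both groups contain (-16·m^2 - 8·m·t - 4·m - t^2 - t + 6), so (4·m + t) is a factor with cofactor -16·m^2 - 8·m·t - 4·m - t^2 - t + 6.
The cofactor groups again: -16·m^2 - 8·m·t - 4·m - t^2 - t + 6 = -4·m·(4·m + t - 2) + (-t - 3)·(4·m + t - 2); both groups contain (4·m + t - 2), giving -(4·m + t + 3)·(4·m + t - 2).

-(4·m + t)·(4·m + t + 3)·(4·m + t - 2)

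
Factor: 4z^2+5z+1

Need a pair with product 4·1 = 4 and sum 5: that's 1 and 4.
Split the middle term: 4z^2+z + 4z+1 = z(4z+1) + (4z+1).

(4z+1)(z+1)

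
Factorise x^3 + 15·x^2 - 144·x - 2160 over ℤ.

(x + 12)·(x + 15)·(x - 12)

By the rational root theorem, x = 12 is a root, so (x - 12) is a factor; dividing leaves x^2 + 27·x + 180.
The remaining quadratic factors as (x + 15)(x + 12).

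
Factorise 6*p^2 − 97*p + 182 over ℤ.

Need a pair with product 6·182 = 1092 and sum −97: that's −84 and −13.
Split the middle term: 6*p^2 − 84*p − 13*p + 182 = 6*p*(p − 14) − 13*(p − 14).

(6*p − 13)*(p − 14)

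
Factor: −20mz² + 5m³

Factor out 5m, leaving m² − 4z², which is a difference of two squares.

5m(m + 2z)(m − 2z)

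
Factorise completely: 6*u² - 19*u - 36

(2*u - 9)*(3*u + 4)

Need a pair with product 6·(-36) = -216 and sum -19: that's -27 and 8.
Split the middle term: 6*u² - 27*u + 8*u - 36 = 3*u*(2*u - 9) + 4*(2*u - 9).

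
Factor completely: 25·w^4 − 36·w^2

w^2·(5·w + 6)·(5·w − 6)

Pull out the common factor w^2, leaving 25·w^2 − 36.
Recognize a difference of squares with the parts 5·w and 6.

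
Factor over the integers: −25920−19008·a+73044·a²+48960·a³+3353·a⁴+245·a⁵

(5·a−3)·(7·a+12)·(7·a+4)·(a²+12·a+180)

By the rational root theorem, a = −12/7 is a root, so (7·a+12) is a factor; dividing leaves 35·a⁴+419·a³+6276·a²−324·a−2160.
Next, a = 3/5 is a root, so (5·a−3) divides it; the quotient is 7·a³+88·a²+1308·a+720.
Then a = −4/7 is a root, so (7·a+4) is a factor; dividing leaves a²+12·a+180.
The quadratic a²+12·a+180 has discriminant −576 < 0 and is irreducible over ℤ.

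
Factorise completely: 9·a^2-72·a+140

(3·a-10)·(3·a-14)

Need a pair with product 9·140 = 1260 and sum -72: that's -42 and -30.
Split the middle term: 9·a^2-42·a - 30·a+140 = 3·a·(3·a-14) - 10·(3·a-14).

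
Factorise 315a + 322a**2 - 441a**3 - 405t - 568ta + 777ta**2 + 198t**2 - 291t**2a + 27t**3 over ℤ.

(9t - 7a)(t - 7a + 9)(3t - 9a - 5)

Group: 3t(9t**2 - 70ta + 81t + 49a**2 - 63a) + (-9a - 5)(9t**2 - 70ta + 81t + 49a**2 - 63a); both groups contain (9t**2 - 70ta + 81t + 49a**2 - 63a), so (3t - 9a - 5) is a factor with cofactor 9t**2 - 70ta + 81t + 49a**2 - 63a.
The cofactor groups again: 9t**2 - 70ta + 81t + 49a**2 - 63a = 9t(t - 7a + 9) - 7a(t - 7a + 9); both groups contain (t - 7a + 9), giving (9t - 7a)(t - 7a + 9).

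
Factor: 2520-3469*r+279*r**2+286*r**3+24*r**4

Testing divisors of the constant over divisors of the leading coefficient, r = 9/4 is a root, so (4*r-9) is a factor; dividing leaves 6*r**3+85*r**2+261*r-280.
Continuing, r = 5/6 is a root, giving the factor (6*r-5) and quotient r**2+15*r+56.
The remaining quadratic factors as (r+7)(r+8).

(4*r-9)*(6*r-5)*(r+7)*(r+8)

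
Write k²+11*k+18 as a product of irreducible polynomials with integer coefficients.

(k+2)*(k+9)

Two integers with product 18 and sum 11 are 9 and 2.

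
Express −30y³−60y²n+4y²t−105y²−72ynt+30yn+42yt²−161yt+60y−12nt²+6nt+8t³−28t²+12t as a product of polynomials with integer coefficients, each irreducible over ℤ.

−(2y+2t−1)(3y+6n−4t+12)(5y+t)

Group: 5y(−6y²−12yn+2yt−21y−12nt+6n+8t²−28t+12) + t(−6y²−12yn+2yt−21y−12nt+6n+8t²−28t+12); both groups contain (−6y²−12yn+2yt−21y−12nt+6n+8t²−28t+12), so (5y+t) is a factor with cofactor −6y²−12yn+2yt−21y−12nt+6n+8t²−28t+12.
The cofactor groups again: −6y²−12yn+2yt−21y−12nt+6n+8t²−28t+12 = −2y(3y+6n−4t+12) + (−2t+1)(3y+6n−4t+12); both groups contain (3y+6n−4t+12), giving −(2y+2t−1)(3y+6n−4t+12).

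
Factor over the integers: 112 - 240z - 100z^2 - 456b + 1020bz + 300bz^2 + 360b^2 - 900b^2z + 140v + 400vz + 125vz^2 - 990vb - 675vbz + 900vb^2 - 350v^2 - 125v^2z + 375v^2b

Group: 5v(75vb - 25vz - 70v + 180b^2 - 60bz - 228b + 20z + 56) + (-5z + 2)(75vb - 25vz - 70v + 180b^2 - 60bz - 228b + 20z + 56); both groups contain (75vb - 25vz - 70v + 180b^2 - 60bz - 228b + 20z + 56), so (5v - 5z + 2) is a factor with cofactor 75vb - 25vz - 70v + 180b^2 - 60bz - 228b + 20z + 56.
The cofactor groups again: 75vb - 25vz - 70v + 180b^2 - 60bz - 228b + 20z + 56 = 15b(5v + 12b - 4) + (-5z - 14)(5v + 12b - 4); both groups contain (5v + 12b - 4), giving (15b - 5z - 14)(5v + 12b - 4).

(5v + 12b - 4)(15b - 5z - 14)(5v - 5z + 2)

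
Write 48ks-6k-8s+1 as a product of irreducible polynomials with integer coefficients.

(6k-1)(8s-1)

Group as (48ks-6k) + (-8s+1) = 6k(8s-1) - (8s-1).
Both groups share the factor (8s-1).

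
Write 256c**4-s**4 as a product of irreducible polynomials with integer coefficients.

(4c)⁴ − (s)⁴ = ((4c)² − (s)²)((4c)² + (s)²); the first factor splits again, the second (16c**2+s**2) is irreducible.

(4c+s)(4c-s)(16c**2+s**2)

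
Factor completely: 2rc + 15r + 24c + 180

Group as (2rc + 15r) + (24c + 180) = r(2c + 15) + 12(2c + 15).
Both groups share the factor (2c + 15).

(2c + 15)(r + 12)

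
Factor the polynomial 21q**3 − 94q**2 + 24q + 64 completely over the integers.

By the rational root theorem, q = 4 is a root, so (q − 4) divides it; the quotient is 21q**2 − 10q − 16.
The remaining quadratic factors as (7q − 8)(3q + 2).

(3q + 2)(7q − 8)(q − 4)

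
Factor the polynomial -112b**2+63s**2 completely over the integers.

7(3s-4b)(3s+4b)

Every term has a factor of 7. Then 9s**2-16b**2 = (3s)² − (4b)².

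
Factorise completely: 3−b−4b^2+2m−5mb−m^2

Group: −m(m+4b−3) + (−b−1)(m+4b−3); both groups contain (m+4b−3).

−(m+4b−3)(m+b+1)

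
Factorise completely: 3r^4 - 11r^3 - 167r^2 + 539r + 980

By the rational root theorem, r = -4/3 is a root, so (3r + 4) is a factor; dividing leaves r^3 - 5r^2 - 49r + 245.
Then r = -7 is a root, so (r + 7) divides it; the quotient is r^2 - 12r + 35.
The remaining quadratic factors as (r - 5)(r - 7).

(3r + 4)(r + 7)(r - 5)(r - 7)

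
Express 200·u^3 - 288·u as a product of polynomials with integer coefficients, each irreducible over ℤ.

Every term has a factor of 8·u. Then 25·u^2 - 36 = (5·u)² − (6)².

8·u·(5·u + 6)·(5·u - 6)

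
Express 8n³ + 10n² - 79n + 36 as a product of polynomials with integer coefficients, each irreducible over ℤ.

(2n - 1)(4n - 9)(n + 4)

Trying the rational-root candidates, n = 9/4 is a root, giving the factor (4n - 9) and quotient 2n² + 7n - 4.
The remaining quadratic factors as (n + 4)(2n - 1).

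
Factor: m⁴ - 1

Write as (m²)² − (1)², then factor m² - 1 once more.

(m + 1)(m - 1)(m² + 1)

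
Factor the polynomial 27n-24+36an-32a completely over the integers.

(4a+3)(9n-8)

Group as (36an-32a) + (27n-24) = 4a(9n-8) + 3(9n-8).
Both groups share the factor (9n-8).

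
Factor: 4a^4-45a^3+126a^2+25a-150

(4a-5)(a+1)(a-5)(a-6)

Among the possible rational roots, a = 5 is a root, so (a-5) is a factor; dividing leaves 4a^3-25a^2+a+30.
Next, a = 6 is a root, so (a-6) is a factor; dividing leaves 4a^2-a-5.
The remaining quadratic factors as (a+1)(4a-5).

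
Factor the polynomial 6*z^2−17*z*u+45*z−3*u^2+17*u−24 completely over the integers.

Group: z*(6*z+u−3) + (−3*u+8)*(6*z+u−3); both groups contain (6*z+u−3).

(z−3*u+8)*(6*z+u−3)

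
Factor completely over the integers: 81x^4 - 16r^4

(3x - 2r)(3x + 2r)(9x^2 + 4r^2)

Difference of squares twice: with A = 3x and B = 2r, A⁴ − B⁴ = (A² − B²)(A² + B²), and A² − B² factors again.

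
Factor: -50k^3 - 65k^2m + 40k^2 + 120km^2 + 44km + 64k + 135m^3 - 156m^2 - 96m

-(2k - 3m)(5k + 5m - 8)(5k + 9m + 4)

Group: 2k(-25k^2 - 70km + 20k - 45m^2 + 52m + 32) - 3m(-25k^2 - 70km + 20k - 45m^2 + 52m + 32); both groups contain (-25k^2 - 70km + 20k - 45m^2 + 52m + 32), so (2k - 3m) is a factor with cofactor -25k^2 - 70km + 20k - 45m^2 + 52m + 32.
The cofactor groups again: -25k^2 - 70km + 20k - 45m^2 + 52m + 32 = -5k(5k + 9m + 4) + (-5m + 8)(5k + 9m + 4); both groups contain (5k + 9m + 4), giving -(5k + 5m - 8)(5k + 9m + 4).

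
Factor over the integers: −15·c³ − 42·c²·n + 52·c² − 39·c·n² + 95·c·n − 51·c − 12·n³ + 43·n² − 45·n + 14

−(15·c + 12·n − 7)·(c + n − 1)·(c + n − 2)

Group: c·(−15·c² − 27·c·n + 22·c − 12·n² + 19·n − 7) + (n − 2)·(−15·c² − 27·c·n + 22·c − 12·n² + 19·n − 7); both groups contain (−15·c² − 27·c·n + 22·c − 12·n² + 19·n − 7), so (c + n − 2) is a factor with cofactor −15·c² − 27·c·n + 22·c − 12·n² + 19·n − 7.
The cofactor groups again: −15·c² − 27·c·n + 22·c − 12·n² + 19·n − 7 = −15·c·(c + n − 1) + (−12·n + 7)·(c + n − 1); both groups contain (c + n − 1), giving −(15·c + 12·n − 7)·(c + n − 1).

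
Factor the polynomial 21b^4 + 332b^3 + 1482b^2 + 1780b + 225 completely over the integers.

Trying the rational-root candidates, b = −5/3 is a root, so (3b + 5) is a factor; dividing leaves 7b^3 + 99b^2 + 329b + 45.
Continuing, b = −1/7 is a root, so (7b + 1) divides it; the quotient is b^2 + 14b + 45.
The remaining quadratic factors as (b + 5)(b + 9).

(3b + 5)(7b + 1)(b + 5)(b + 9)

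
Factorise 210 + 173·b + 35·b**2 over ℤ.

(5·b + 14)·(7·b + 15)

Need a pair with product 35·210 = 7350 and sum 173: that's 75 and 98.
Split the middle term: 35·b**2 + 75·b + 98·b + 210 = 5·b·(7·b + 15) + 14·(7·b + 15).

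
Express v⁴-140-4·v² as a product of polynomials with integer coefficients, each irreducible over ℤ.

(v²+10)·(v²-14)

Substitute u = v² to get a quadratic in u, then factor.
v²-14 is irreducible over ℤ (14 is not a perfect square).
v²+10 is irreducible over ℤ (always positive, so no real roots).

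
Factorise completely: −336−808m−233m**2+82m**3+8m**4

By the rational root theorem, m = −7/4 is a root, so (4m+7) is a factor; dividing leaves 2m**3+17m**2−88m−48.
Continuing, m = −12 is a root, giving the factor (m+12) and quotient 2m**2−7m−4.
The remaining quadratic factors as (m−4)(2m+1).

(2m+1)(4m+7)(m+12)(m−4)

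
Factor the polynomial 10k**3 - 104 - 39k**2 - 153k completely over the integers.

Among the possible rational roots, k = -1 is a root, so (k + 1) is a factor; dividing leaves 10k**2 - 49k - 104.
The remaining quadratic factors as (2k - 13)(5k + 8).

(2k - 13)(5k + 8)(k + 1)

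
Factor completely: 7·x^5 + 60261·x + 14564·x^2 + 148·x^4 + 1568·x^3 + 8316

(7·x + 1)·(x + 12)·(x + 7)·(x^2 + 2·x + 99)

Among the possible rational roots, x = -7 is a root, so (x + 7) divides it; the quotient is 7·x^4 + 99·x^3 + 875·x^2 + 8439·x + 1188.
Next, x = -1/7 is a root, so (7·x + 1) is a factor; dividing leaves x^3 + 14·x^2 + 123·x + 1188.
Continuing, x = -12 is a root, so (x + 12) divides it; the quotient is x^2 + 2·x + 99.
The quadratic x^2 + 2·x + 99 has discriminant -392 < 0 and is irreducible over ℤ.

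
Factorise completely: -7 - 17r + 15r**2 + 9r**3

(3r + 1)(3r + 7)(r - 1)

Among the possible rational roots, r = -7/3 is a root, so (3r + 7) is a factor; dividing leaves 3r**2 - 2r - 1.
The remaining quadratic factors as (3r + 1)(r - 1).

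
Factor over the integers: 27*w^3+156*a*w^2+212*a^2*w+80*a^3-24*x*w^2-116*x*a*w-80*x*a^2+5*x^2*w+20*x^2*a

Group: 4*a*(5*x^2-20*x*a-24*x*w+20*a^2+48*a*w+27*w^2) + w*(5*x^2-20*x*a-24*x*w+20*a^2+48*a*w+27*w^2); both groups contain (5*x^2-20*x*a-24*x*w+20*a^2+48*a*w+27*w^2), so (4*a+w) is a factor with cofactor 5*x^2-20*x*a-24*x*w+20*a^2+48*a*w+27*w^2.
The cofactor groups again: 5*x^2-20*x*a-24*x*w+20*a^2+48*a*w+27*w^2 = 5*x*(x-2*a-3*w) + (-10*a-9*w)*(x-2*a-3*w); both groups contain (x-2*a-3*w), giving (5*x-10*a-9*w)*(x-2*a-3*w).

(5*x-10*a-9*w)*(x-2*a-3*w)*(4*a+w)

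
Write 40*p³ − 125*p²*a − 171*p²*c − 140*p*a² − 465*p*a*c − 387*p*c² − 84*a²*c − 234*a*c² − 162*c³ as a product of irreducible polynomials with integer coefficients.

Group: p*(40*p² + 35*p*a + 69*p*c + 21*a*c + 27*c²) + (−4*a − 6*c)*(40*p² + 35*p*a + 69*p*c + 21*a*c + 27*c²); both groups contain (40*p² + 35*p*a + 69*p*c + 21*a*c + 27*c²), so (p − 4*a − 6*c) is a factor with cofactor 40*p² + 35*p*a + 69*p*c + 21*a*c + 27*c².
The cofactor groups again: 40*p² + 35*p*a + 69*p*c + 21*a*c + 27*c² = 5*p*(8*p + 7*a + 9*c) + 3*c*(8*p + 7*a + 9*c); both groups contain (8*p + 7*a + 9*c), giving (5*p + 3*c)*(8*p + 7*a + 9*c).

(p − 4*a − 6*c)*(5*p + 3*c)*(8*p + 7*a + 9*c)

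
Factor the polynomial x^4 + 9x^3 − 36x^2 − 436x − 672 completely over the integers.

Testing divisors of the constant over divisors of the leading coefficient, x = −6 is a root, so (x + 6) divides it; the quotient is x^3 + 3x^2 − 54x − 112.
Next, x = −8 is a root, giving the factor (x + 8) and quotient x^2 − 5x − 14.
The remaining quadratic factors as (x + 2)(x − 7).

(x + 2)(x + 6)(x + 8)(x − 7)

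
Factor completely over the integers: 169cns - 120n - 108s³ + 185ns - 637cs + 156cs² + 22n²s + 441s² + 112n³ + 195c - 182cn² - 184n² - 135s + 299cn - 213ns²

-(13c - 8n - 9s)(2n - 3s + 1)(7n + 4s - 15)

Group: 2n(-91cn - 52cs + 195c + 56n² + 95ns - 120n + 36s² - 135s) + (-3s + 1)(-91cn - 52cs + 195c + 56n² + 95ns - 120n + 36s² - 135s); both groups contain (-91cn - 52cs + 195c + 56n² + 95ns - 120n + 36s² - 135s), so (2n - 3s + 1) is a factor with cofactor -91cn - 52cs + 195c + 56n² + 95ns - 120n + 36s² - 135s.
The cofactor groups again: -91cn - 52cs + 195c + 56n² + 95ns - 120n + 36s² - 135s = -13c(7n + 4s - 15) + (8n + 9s)(7n + 4s - 15); both groups contain (7n + 4s - 15), giving -(13c - 8n - 9s)(7n + 4s - 15).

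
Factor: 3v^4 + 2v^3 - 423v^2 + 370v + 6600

Among the possible rational roots, v = 10 is a root, so (v - 10) is a factor; dividing leaves 3v^3 + 32v^2 - 103v - 660.
Next, v = -11/3 is a root, giving the factor (3v + 11) and quotient v^2 + 7v - 60.
The remaining quadratic factors as (v - 5)(v + 12).

(3v + 11)(v + 12)(v - 10)(v - 5)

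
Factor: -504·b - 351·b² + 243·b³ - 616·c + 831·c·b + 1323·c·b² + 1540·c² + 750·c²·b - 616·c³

-(4·c - 9·b - 8)·(14·c + 3·b - 7)·(11·c + 9·b)

Group: 14·c·(-44·c² + 63·c·b + 88·c + 81·b² + 72·b) + (3·b - 7)·(-44·c² + 63·c·b + 88·c + 81·b² + 72·b); both groups contain (-44·c² + 63·c·b + 88·c + 81·b² + 72·b), so (14·c + 3·b - 7) is a factor with cofactor -44·c² + 63·c·b + 88·c + 81·b² + 72·b.
The cofactor groups again: -44·c² + 63·c·b + 88·c + 81·b² + 72·b = -11·c·(4·c - 9·b - 8) - 9·b·(4·c - 9·b - 8); both groups contain (4·c - 9·b - 8), giving -(11·c + 9·b)·(4·c - 9·b - 8).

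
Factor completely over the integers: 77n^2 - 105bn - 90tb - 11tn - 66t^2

-(11t + 15b - 11n)(6t + 7n)

Group: -11t(6t + 7n) + (-15b + 11n)(6t + 7n); both groups contain (6t + 7n).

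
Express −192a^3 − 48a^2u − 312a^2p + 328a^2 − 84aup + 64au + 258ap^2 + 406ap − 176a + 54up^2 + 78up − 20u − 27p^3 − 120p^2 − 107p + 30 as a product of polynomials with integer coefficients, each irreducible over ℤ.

−(4a + 9p − 2)(6a − 3p − 5)(8a + 2u − p − 3)

Group: 8a(−24a^2 − 42ap + 32a + 27p^2 + 39p − 10) + (2u − p − 3)(−24a^2 − 42ap + 32a + 27p^2 + 39p − 10); both groups contain (−24a^2 − 42ap + 32a + 27p^2 + 39p − 10), so (8a + 2u − p − 3) is a factor with cofactor −24a^2 − 42ap + 32a + 27p^2 + 39p − 10.
The cofactor groups again: −24a^2 − 42ap + 32a + 27p^2 + 39p − 10 = −6a(4a + 9p − 2) + (3p + 5)(4a + 9p − 2); both groups contain (4a + 9p − 2), giving −(6a − 3p − 5)(4a + 9p − 2).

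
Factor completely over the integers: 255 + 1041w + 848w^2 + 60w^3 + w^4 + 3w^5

By the rational root theorem, w = -5 is a root, so (w + 5) divides it; the quotient is 3w^4 - 14w^3 + 130w^2 + 198w + 51.
Then w = -1/3 is a root, giving the factor (3w + 1) and quotient w^3 - 5w^2 + 45w + 51.
Then w = -1 is a root, so (w + 1) divides it; the quotient is w^2 - 6w + 51.
The quadratic w^2 - 6w + 51 has discriminant -168 < 0 and is irreducible over ℤ.

(3w + 1)(w + 1)(w + 5)(w^2 - 6w + 51)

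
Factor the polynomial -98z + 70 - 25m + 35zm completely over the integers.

(5m - 14)(7z - 5)

Group as (35zm - 98z) + (-25m + 70) = 7z(5m - 14) - 5(5m - 14).
Both groups share the factor (5m - 14).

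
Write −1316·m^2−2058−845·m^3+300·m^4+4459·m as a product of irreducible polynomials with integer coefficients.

(3·m+7)·(4·m−7)·(5·m−14)·(5·m−3)

Trying the rational-root candidates, m = 14/5 is a root, so (5·m−14) divides it; the quotient is 60·m^3−m^2−266·m+147.
Continuing, m = 3/5 is a root, giving the factor (5·m−3) and quotient 12·m^2+7·m−49.
The remaining quadratic factors as (3·m+7)(4·m−7).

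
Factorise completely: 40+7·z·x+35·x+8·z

Group as (7·z·x+8·z) + (35·x+40) = z·(7·x+8) + 5·(7·x+8).
Both groups share the factor (7·x+8).

(7·x+8)·(z+5)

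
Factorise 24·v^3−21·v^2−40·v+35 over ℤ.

(8·v−7)·(3·v^2−5)

Group as (24·v^3−40·v) + (−21·v^2+35) = 8·v·(3·v^2−5) − 7·(3·v^2−5).
Both groups share the factor (3·v^2−5).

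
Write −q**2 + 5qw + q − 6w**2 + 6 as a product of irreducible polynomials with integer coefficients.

−(q − 2w + 2)(q − 3w − 3)

Group: −q(q − 2w + 2) + (3w + 3)(q − 2w + 2); both groups contain (q − 2w + 2).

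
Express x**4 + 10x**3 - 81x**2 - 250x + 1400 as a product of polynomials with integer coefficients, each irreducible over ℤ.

(x + 14)(x + 5)(x - 4)(x - 5)

Testing divisors of the constant over divisors of the leading coefficient, x = -5 is a root, so (x + 5) is a factor; dividing leaves x**3 + 5x**2 - 106x + 280.
Then x = -14 is a root, so (x + 14) is a factor; dividing leaves x**2 - 9x + 20.
The remaining quadratic factors as (x - 4)(x - 5).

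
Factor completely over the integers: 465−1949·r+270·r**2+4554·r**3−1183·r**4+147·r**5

By the rational root theorem, r = 3/7 is a root, so (7·r−3) is a factor; dividing leaves 21·r**4−160·r**3+582·r**2+288·r−155.
Next, r = 1/3 is a root, so (3·r−1) divides it; the quotient is 7·r**3−51·r**2+177·r+155.
Then r = −5/7 is a root, so (7·r+5) is a factor; dividing leaves r**2−8·r+31.
The quadratic r**2−8·r+31 has discriminant −60 < 0 and is irreducible over ℤ.

(3·r−1)·(7·r+5)·(7·r−3)·(r**2−8·r+31)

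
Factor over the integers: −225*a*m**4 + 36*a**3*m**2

Factor out 9*a*m**2, leaving 4*a**2 − 25*m**2, which is a difference of two squares.

9*a*m**2*(2*a + 5*m)*(2*a − 5*m)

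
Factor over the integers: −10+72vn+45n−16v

(8v+5)(9n−2)

Group as (72vn−16v) + (45n−10) = 8v(9n−2) + 5(9n−2).
Both groups share the factor (9n−2).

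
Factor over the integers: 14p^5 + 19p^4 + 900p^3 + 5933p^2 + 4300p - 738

(2p + 9)(7p - 1)(p + 1)(p^2 - 4p + 82)

Testing divisors of the constant over divisors of the leading coefficient, p = 1/7 is a root, so (7p - 1) is a factor; dividing leaves 2p^4 + 3p^3 + 129p^2 + 866p + 738.
Then p = -1 is a root, giving the factor (p + 1) and quotient 2p^3 + p^2 + 128p + 738.
Continuing, p = -9/2 is a root, so (2p + 9) divides it; the quotient is p^2 - 4p + 82.
The quadratic p^2 - 4p + 82 has discriminant -312 < 0 and is irreducible over ℤ.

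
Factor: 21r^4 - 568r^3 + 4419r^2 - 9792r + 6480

Among the possible rational roots, r = 4/3 is a root, giving the factor (3r - 4) and quotient 7r^3 - 180r^2 + 1233r - 1620.
Next, r = 15 is a root, so (r - 15) is a factor; dividing leaves 7r^2 - 75r + 108.
The remaining quadratic factors as (7r - 12)(r - 9).

(3r - 4)(7r - 12)(r - 15)(r - 9)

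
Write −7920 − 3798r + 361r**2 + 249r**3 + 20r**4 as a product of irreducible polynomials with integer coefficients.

Trying the rational-root candidates, r = −11/5 is a root, so (5r + 11) divides it; the quotient is 4r**3 + 41r**2 − 18r − 720.
Then r = 15/4 is a root, so (4r − 15) divides it; the quotient is r**2 + 14r + 48.
The remaining quadratic factors as (r + 8)(r + 6).

(4r − 15)(5r + 11)(r + 6)(r + 8)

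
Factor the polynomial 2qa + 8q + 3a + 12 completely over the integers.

Group as (2qa + 8q) + (3a + 12) = 2q(a + 4) + 3(a + 4).
Both groups share the factor (a + 4).

(2q + 3)(a + 4)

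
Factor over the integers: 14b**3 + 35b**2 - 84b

7b(2b - 3)(b + 4)

Pull out the common factor 7b, then factor the remaining trinomial.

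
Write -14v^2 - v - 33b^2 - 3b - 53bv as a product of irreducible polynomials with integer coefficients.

Group: -3b(11b + 14v + 1) - v(11b + 14v + 1); both groups contain (11b + 14v + 1).

-(11b + 14v + 1)(3b + v)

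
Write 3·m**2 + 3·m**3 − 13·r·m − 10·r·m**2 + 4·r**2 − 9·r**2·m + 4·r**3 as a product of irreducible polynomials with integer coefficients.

Group: 4·r·(r**2 − 2·r·m + r − 3·m**2 − 3·m) − m·(r**2 − 2·r·m + r − 3·m**2 − 3·m); both groups contain (r**2 − 2·r·m + r − 3·m**2 − 3·m), so (4·r − m) is a factor with cofactor r**2 − 2·r·m + r − 3·m**2 − 3·m.
The cofactor groups again: r**2 − 2·r·m + r − 3·m**2 − 3·m = r·(r − 3·m) + (m + 1)·(r − 3·m); both groups contain (r − 3·m), giving (r + m + 1)·(r − 3·m).

(r − 3·m)·(4·r − m)·(r + m + 1)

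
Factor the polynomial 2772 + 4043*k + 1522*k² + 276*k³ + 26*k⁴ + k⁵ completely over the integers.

By the rational root theorem, k = -1 is a root, so (k + 1) divides it; the quotient is k⁴ + 25*k³ + 251*k² + 1271*k + 2772.
Next, k = -7 is a root, so (k + 7) divides it; the quotient is k³ + 18*k² + 125*k + 396.
Next, k = -9 is a root, so (k + 9) divides it; the quotient is k² + 9*k + 44.
The quadratic k² + 9*k + 44 has discriminant -95 < 0 and is irreducible over ℤ.

(k + 1)*(k + 7)*(k + 9)*(k² + 9*k + 44)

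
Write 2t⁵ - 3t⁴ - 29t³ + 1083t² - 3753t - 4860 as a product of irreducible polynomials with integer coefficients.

(2t - 9)(t + 1)(t + 9)(t² - 7t + 60)

Testing divisors of the constant over divisors of the leading coefficient, t = -9 is a root, so (t + 9) is a factor; dividing leaves 2t⁴ - 21t³ + 160t² - 357t - 540.
Next, t = 9/2 is a root, so (2t - 9) divides it; the quotient is t³ - 6t² + 53t + 60.
Then t = -1 is a root, so (t + 1) is a factor; dividing leaves t² - 7t + 60.
The quadratic t² - 7t + 60 has discriminant -191 < 0 and is irreducible over ℤ.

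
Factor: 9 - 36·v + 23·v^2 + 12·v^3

(3·v - 1)·(4·v - 3)·(v + 3)

Testing divisors of the constant over divisors of the leading coefficient, v = 1/3 is a root, giving the factor (3·v - 1) and quotient 4·v^2 + 9·v - 9.
The remaining quadratic factors as (v + 3)(4·v - 3).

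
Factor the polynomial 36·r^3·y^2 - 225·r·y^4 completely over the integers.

9·r·y^2·(2·r + 5·y)·(2·r - 5·y)

Pull out the common factor 9·r·y^2; 4·r^2 - 25·y^2 is a difference of squares.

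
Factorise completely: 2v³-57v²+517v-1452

(2v-11)(v-11)(v-12)

By the rational root theorem, v = 12 is a root, giving the factor (v-12) and quotient 2v²-33v+121.
The remaining quadratic factors as (2v-11)(v-11).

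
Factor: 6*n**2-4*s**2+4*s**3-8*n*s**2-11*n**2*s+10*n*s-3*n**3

-(3*n-s)*(n+2*s)*(n+2*s-2)

Group: n*(-3*n**2-5*n*s+6*n+2*s**2-2*s) + 2*s*(-3*n**2-5*n*s+6*n+2*s**2-2*s); both groups contain (-3*n**2-5*n*s+6*n+2*s**2-2*s), so (n+2*s) is a factor with cofactor -3*n**2-5*n*s+6*n+2*s**2-2*s.
The cofactor groups again: -3*n**2-5*n*s+6*n+2*s**2-2*s = -n*(3*n-s) + (-2*s+2)*(3*n-s); both groups contain (3*n-s), giving -(n+2*s-2)*(3*n-s).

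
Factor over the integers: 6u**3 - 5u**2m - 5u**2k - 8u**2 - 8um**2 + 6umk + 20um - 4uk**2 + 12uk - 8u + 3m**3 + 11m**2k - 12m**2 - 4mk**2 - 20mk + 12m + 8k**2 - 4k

Group: u(6u**2 - 11um - 5uk + 4u + 3m**2 + 11mk - 6m - 4k**2 + 2k) + (m - 2)(6u**2 - 11um - 5uk + 4u + 3m**2 + 11mk - 6m - 4k**2 + 2k); both groups contain (6u**2 - 11um - 5uk + 4u + 3m**2 + 11mk - 6m - 4k**2 + 2k), so (u + m - 2) is a factor with cofactor 6u**2 - 11um - 5uk + 4u + 3m**2 + 11mk - 6m - 4k**2 + 2k.
The cofactor groups again: 6u**2 - 11um - 5uk + 4u + 3m**2 + 11mk - 6m - 4k**2 + 2k = 2u(3u - m - 4k + 2) + (-3m + k)(3u - m - 4k + 2); both groups contain (3u - m - 4k + 2), giving (2u - 3m + k)(3u - m - 4k + 2).

(3u - m - 4k + 2)(2u - 3m + k)(u + m - 2)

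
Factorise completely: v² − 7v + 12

Two integers with product 12 and sum −7 are −4 and −3.

(v − 3)(v − 4)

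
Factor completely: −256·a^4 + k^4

(k − 4·a)·(k + 4·a)·(k^2 + 16·a^2)

(k)⁴ − (4·a)⁴ = ((k)² − (4·a)²)((k)² + (4·a)²); the first factor splits again, the second (k^2 + 16·a^2) is irreducible.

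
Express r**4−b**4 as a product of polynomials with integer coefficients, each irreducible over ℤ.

(r−b)(r+b)(r**2+b**2)

Write as (r**2)² − (b**2)², then factor r**2−b**2 once more.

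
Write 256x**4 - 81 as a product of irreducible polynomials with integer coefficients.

(4x + 3)(4x - 3)(16x**2 + 9)

Difference of squares twice: with A = 4x and B = 3, A⁴ − B⁴ = (A² − B²)(A² + B²), and A² − B² factors again.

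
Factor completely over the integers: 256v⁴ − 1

(4v)⁴ − (1)⁴ = ((4v)² − (1)²)((4v)² + (1)²); the first factor splits again, the second (16v² + 1) is irreducible.

(4v + 1)(4v − 1)(16v² + 1)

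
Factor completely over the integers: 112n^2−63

Factor out 7, leaving 16n^2−9, which is a difference of two squares.

7(4n+3)(4n−3)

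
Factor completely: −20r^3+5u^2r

5r(u−2r)(u+2r)

Every term has a factor of 5r. Then u^2−4r^2 = (u)² − (2r)².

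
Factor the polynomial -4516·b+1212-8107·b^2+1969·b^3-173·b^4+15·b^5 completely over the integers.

(3·b+2)·(5·b-1)·(b-6)·(b^2-6·b+101)

Testing divisors of the constant over divisors of the leading coefficient, b = 1/5 is a root, so (5·b-1) is a factor; dividing leaves 3·b^4-34·b^3+387·b^2-1544·b-1212.
Next, b = -2/3 is a root, so (3·b+2) divides it; the quotient is b^3-12·b^2+137·b-606.
Continuing, b = 6 is a root, so (b-6) divides it; the quotient is b^2-6·b+101.
The quadratic b^2-6·b+101 has discriminant -368 < 0 and is irreducible over ℤ.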